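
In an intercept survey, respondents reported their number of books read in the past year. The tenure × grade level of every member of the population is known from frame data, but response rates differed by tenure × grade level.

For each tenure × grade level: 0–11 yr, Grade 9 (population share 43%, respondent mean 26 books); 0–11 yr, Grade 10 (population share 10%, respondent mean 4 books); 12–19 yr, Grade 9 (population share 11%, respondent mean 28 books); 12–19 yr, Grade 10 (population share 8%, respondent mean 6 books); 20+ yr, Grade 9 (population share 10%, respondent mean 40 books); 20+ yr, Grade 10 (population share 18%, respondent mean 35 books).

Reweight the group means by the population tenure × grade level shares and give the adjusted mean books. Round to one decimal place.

25.4

Each cell contributes population-share × respondent value:
  0–11 yr, Grade 9: 0.43 × 26 = 11.18
  0–11 yr, Grade 10: 0.1 × 4 = 0.4
  12–19 yr, Grade 9: 0.11 × 28 = 3.08
  12–19 yr, Grade 10: 0.08 × 6 = 0.48
  20+ yr, Grade 9: 0.1 × 40 = 4
  20+ yr, Grade 10: 0.18 × 35 = 6.3
Post-stratified estimate = 25.44 → 25.4.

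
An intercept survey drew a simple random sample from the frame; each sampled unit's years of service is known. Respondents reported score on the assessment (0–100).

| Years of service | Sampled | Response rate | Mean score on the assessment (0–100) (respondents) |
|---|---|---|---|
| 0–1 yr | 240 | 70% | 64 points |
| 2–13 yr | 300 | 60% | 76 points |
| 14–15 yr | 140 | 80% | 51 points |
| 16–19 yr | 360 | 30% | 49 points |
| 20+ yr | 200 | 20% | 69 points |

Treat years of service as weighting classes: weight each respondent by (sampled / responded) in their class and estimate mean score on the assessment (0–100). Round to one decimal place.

61.9

Weighting each respondent by the inverse class response rate inflates each class back to its sampled size, so the class weight is n_sampled:
  0–1 yr: 240 × 64 = 15,360
  2–13 yr: 300 × 76 = 22,800
  14–15 yr: 140 × 51 = 7140
  16–19 yr: 360 × 49 = 17,640
  20+ yr: 200 × 69 = 13,800
Adjusted estimate = 76,740 / 1,240 = 61.8871 → 61.9.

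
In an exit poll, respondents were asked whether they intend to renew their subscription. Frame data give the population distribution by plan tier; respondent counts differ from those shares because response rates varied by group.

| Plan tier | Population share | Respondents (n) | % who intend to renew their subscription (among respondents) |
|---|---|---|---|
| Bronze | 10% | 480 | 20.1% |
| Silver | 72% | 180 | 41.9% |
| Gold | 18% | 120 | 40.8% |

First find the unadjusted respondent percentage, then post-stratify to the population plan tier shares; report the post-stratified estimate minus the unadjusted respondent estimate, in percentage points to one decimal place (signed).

Unadjusted (pooled respondent) estimate weights by respondent counts:
  (480/780)×20.1 + (180/780)×41.9 + (120/780)×40.8 = 28.3154%
Post-stratifying to population shares instead:
  0.1×20.1 + 0.72×41.9 + 0.18×40.8 = 39.522%
Difference = 39.522 − 28.3154 = 11.2066 pp.

+11.2 percentage points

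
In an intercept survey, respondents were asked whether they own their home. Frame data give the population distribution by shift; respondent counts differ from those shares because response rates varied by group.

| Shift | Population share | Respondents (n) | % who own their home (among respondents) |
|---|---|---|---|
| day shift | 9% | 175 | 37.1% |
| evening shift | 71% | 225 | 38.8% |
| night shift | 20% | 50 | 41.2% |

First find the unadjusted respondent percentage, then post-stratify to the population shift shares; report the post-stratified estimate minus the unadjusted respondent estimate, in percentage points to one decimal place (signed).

Unadjusted (pooled respondent) estimate weights by respondent counts:
  (175/450)×37.1 + (225/450)×38.8 + (50/450)×41.2 = 38.4056%
Reweighting by population shift shares:
  0.09×37.1 + 0.71×38.8 + 0.2×41.2 = 39.127%
Difference = 39.127 − 38.4056 = 0.7214 pp.

+0.7 percentage points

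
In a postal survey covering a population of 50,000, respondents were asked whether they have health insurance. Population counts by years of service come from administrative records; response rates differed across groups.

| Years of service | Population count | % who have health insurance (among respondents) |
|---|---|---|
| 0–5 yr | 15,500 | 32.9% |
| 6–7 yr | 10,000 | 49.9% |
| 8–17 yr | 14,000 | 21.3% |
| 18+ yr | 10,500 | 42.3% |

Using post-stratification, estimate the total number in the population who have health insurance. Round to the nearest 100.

17,500

Estimated count per cell = population count × respondent percentage:
  0–5 yr: 15,500 × 32.9% = 5099.5
  6–7 yr: 10,000 × 49.9% = 4990
  8–17 yr: 14,000 × 21.3% = 2982
  18+ yr: 10,500 × 42.3% = 4441.5
Estimated total = 17,513 → 17,500.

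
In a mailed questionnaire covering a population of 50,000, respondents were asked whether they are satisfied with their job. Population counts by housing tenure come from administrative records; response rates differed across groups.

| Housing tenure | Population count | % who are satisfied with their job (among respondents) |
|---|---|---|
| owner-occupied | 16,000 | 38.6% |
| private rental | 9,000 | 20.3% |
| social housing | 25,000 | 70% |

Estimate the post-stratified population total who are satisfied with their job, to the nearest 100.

Each cell contributes its population count × the respondent rate:
  owner-occupied: 16,000 × 38.6% = 6176
  private rental: 9,000 × 20.3% = 1827
  social housing: 25,000 × 70% = 17,500
Estimated total = 25,503 → 25,500.

25,500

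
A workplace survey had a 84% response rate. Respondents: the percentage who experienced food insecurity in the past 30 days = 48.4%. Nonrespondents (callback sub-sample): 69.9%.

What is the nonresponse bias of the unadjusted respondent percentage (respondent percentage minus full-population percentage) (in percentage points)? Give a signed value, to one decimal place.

Nonresponse fraction = 1 − 0.84 = 0.16.
Bias = (nonresponse fraction) × (respondent percentage − nonrespondent percentage)
     = 0.16 × (48.4 − 69.9) = 0.16 × -21.5 = -3.44.

-3.4 percentage points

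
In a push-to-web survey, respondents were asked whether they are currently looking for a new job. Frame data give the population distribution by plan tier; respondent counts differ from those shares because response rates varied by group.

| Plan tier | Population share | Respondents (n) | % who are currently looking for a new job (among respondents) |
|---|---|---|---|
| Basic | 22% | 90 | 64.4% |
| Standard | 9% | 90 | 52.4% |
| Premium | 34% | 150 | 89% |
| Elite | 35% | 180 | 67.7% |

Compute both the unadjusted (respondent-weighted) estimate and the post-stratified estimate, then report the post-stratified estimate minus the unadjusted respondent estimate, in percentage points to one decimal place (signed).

+2.2 percentage points

Without adjustment, the pooled respondent share is:
  (90/510)×64.4 + (90/510)×52.4 + (150/510)×89 + (180/510)×67.7 = 70.6824%
Post-stratifying to population shares instead:
  0.22×64.4 + 0.09×52.4 + 0.34×89 + 0.35×67.7 = 72.839%
Difference = 72.839 − 70.6824 = 2.1566 pp.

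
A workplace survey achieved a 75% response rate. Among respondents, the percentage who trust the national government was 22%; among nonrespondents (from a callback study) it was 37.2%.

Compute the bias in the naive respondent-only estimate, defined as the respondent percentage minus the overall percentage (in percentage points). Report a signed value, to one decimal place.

Nonresponse fraction = 1 − 0.75 = 0.25.
Bias = (nonresponse fraction) × (respondent percentage − nonrespondent percentage)
     = 0.25 × (22 − 37.2) = 0.25 × -15.2 = -3.8.

-3.8 percentage points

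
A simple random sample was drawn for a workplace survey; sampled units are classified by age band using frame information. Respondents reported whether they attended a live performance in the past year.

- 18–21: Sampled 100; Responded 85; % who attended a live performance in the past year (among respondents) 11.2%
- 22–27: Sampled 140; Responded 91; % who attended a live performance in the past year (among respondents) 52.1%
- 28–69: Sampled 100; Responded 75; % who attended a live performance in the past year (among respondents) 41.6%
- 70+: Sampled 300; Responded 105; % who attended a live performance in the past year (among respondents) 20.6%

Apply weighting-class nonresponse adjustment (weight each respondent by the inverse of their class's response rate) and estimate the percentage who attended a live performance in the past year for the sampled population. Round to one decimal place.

Response rates by class: 18–21 85/100 = 85%, 22–27 91/140 = 65%, 28–69 75/100 = 75%, 70+ 105/300 = 35%.
Weighting each respondent by the inverse class response rate inflates each class back to its sampled size, so the class weight is n_sampled:
  18–21: 100 × 11.2 = 1120
  22–27: 140 × 52.1 = 7294
  28–69: 100 × 41.6 = 4160
  70+: 300 × 20.6 = 6180
Adjusted estimate = 18,754 / 640 = 29.3031 → 29.3%.

29.3%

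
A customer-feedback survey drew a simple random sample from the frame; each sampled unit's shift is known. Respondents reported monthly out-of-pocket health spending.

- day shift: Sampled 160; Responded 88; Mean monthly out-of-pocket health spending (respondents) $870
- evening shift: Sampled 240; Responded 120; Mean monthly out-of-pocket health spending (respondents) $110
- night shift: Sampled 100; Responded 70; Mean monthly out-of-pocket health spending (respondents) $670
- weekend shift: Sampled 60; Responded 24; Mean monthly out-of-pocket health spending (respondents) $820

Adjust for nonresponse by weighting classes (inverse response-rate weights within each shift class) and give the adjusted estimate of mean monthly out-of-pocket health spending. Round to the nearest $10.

$500

Class response rates: day shift 88/160 = 55%, evening shift 120/240 = 50%, night shift 70/100 = 70%, weekend shift 24/60 = 40%.
Inverse-response-rate weighting restores each class to its sampled count, so class totals weight by n_sampled:
  day shift: 160 × 870 = 139,200
  evening shift: 240 × 110 = 26,400
  night shift: 100 × 670 = 67,000
  weekend shift: 60 × 820 = 49,200
Adjusted estimate = 281,800 / 560 = 503.214 → $500.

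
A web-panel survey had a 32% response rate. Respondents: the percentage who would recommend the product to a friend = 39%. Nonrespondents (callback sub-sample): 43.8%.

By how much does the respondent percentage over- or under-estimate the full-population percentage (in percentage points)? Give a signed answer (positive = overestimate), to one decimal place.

Nonresponse fraction = 1 − 0.32 = 0.68.
Bias = (nonresponse fraction) × (respondent percentage − nonrespondent percentage)
     = 0.68 × (39 − 43.8) = 0.68 × -4.8 = -3.264.

-3.3 percentage points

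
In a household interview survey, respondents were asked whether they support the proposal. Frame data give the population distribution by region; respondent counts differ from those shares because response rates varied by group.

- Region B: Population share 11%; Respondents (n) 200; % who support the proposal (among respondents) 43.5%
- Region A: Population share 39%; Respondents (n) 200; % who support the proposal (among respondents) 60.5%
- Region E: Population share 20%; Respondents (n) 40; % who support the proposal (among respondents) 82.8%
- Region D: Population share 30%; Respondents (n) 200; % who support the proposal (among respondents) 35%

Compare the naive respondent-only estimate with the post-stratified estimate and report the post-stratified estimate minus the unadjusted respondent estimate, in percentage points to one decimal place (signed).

Without adjustment, the pooled respondent share is:
  (200/640)×43.5 + (200/640)×60.5 + (40/640)×82.8 + (200/640)×35 = 48.6125%
Post-stratified estimate weights by population shares:
  0.11×43.5 + 0.39×60.5 + 0.2×82.8 + 0.3×35 = 55.44%
Difference = 55.44 − 48.6125 = 6.8275 pp.

+6.8 percentage points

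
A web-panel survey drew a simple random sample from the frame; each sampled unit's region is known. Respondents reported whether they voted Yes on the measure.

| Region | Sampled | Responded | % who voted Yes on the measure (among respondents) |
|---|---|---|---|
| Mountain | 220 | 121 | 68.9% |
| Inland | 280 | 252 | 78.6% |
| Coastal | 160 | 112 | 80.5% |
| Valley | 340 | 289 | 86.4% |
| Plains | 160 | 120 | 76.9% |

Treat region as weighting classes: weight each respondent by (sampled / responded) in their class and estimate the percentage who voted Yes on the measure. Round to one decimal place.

79.1%

Response rates by class: Mountain 121/220 = 55%, Inland 252/280 = 90%, Coastal 112/160 = 70%, Valley 289/340 = 85%, Plains 120/160 = 75%.
Each respondent's weight = sampled/responded in their class; summing within a class gives n_sampled, so:
  Mountain: 220 × 68.9 = 15158
  Inland: 280 × 78.6 = 22,008
  Coastal: 160 × 80.5 = 12,880
  Valley: 340 × 86.4 = 29376
  Plains: 160 × 76.9 = 12,304
Adjusted estimate = 91,726 / 1,160 = 79.0741 → 79.1%.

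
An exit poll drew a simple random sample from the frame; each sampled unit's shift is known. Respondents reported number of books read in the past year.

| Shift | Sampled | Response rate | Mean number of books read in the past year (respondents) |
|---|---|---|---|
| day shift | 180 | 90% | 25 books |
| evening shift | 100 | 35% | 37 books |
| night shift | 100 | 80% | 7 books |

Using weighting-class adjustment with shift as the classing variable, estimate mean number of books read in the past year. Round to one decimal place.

Inverse-response-rate weighting restores each class to its sampled count, so class totals weight by n_sampled:
  day shift: 180 × 25 = 4500
  evening shift: 100 × 37 = 3700
  night shift: 100 × 7 = 700
Adjusted estimate = 8900 / 380 = 23.4211 → 23.4.

23.4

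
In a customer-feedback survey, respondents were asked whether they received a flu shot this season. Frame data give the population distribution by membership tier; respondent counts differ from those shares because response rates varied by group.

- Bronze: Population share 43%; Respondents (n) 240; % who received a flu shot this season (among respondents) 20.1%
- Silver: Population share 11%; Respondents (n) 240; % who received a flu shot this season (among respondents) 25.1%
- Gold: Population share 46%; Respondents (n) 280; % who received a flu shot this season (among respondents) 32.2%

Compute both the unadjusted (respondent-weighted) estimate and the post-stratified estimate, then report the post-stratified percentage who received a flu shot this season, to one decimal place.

Without adjustment, the pooled respondent share is:
  (240/760)×20.1 + (240/760)×25.1 + (280/760)×32.2 = 26.1368%
Post-stratified estimate weights by population shares:
  0.43×20.1 + 0.11×25.1 + 0.46×32.2 = 26.216%

26.2%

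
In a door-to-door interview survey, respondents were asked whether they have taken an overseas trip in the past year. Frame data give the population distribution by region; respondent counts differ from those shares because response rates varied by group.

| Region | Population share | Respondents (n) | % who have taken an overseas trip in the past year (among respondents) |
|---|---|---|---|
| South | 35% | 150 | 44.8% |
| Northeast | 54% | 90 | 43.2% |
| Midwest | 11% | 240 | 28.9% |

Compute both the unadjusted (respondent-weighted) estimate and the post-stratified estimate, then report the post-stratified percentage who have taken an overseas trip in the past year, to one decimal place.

Unadjusted (pooled respondent) estimate weights by respondent counts:
  (150/480)×44.8 + (90/480)×43.2 + (240/480)×28.9 = 36.55%
Post-stratified estimate weights by population shares:
  0.35×44.8 + 0.54×43.2 + 0.11×28.9 = 42.187%

42.2%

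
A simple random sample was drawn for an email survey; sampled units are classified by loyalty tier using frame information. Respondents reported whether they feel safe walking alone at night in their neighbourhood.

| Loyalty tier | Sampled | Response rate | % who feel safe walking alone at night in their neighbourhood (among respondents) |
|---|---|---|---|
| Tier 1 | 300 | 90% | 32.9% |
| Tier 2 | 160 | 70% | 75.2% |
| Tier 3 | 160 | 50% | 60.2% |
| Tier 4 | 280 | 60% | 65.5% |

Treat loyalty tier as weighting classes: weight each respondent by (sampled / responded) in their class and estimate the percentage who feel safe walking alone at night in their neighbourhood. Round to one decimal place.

Inverse-response-rate weighting restores each class to its sampled count, so class totals weight by n_sampled:
  Tier 1: 300 × 32.9 = 9870
  Tier 2: 160 × 75.2 = 12,032
  Tier 3: 160 × 60.2 = 9632
  Tier 4: 280 × 65.5 = 18,340
Adjusted estimate = 49,874 / 900 = 55.4156 → 55.4%.

55.4%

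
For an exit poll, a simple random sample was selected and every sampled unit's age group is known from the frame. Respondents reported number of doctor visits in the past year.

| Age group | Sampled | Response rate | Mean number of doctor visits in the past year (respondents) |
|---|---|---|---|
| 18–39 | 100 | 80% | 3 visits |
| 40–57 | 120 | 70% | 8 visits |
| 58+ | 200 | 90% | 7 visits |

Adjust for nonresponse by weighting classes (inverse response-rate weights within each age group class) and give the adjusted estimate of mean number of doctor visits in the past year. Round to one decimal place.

Each respondent's weight = sampled/responded in their class; summing within a class gives n_sampled, so:
  18–39: 100 × 3 = 300
  40–57: 120 × 8 = 960
  58+: 200 × 7 = 1400
Adjusted estimate = 2660 / 420 = 6.33333 → 6.3.

6.3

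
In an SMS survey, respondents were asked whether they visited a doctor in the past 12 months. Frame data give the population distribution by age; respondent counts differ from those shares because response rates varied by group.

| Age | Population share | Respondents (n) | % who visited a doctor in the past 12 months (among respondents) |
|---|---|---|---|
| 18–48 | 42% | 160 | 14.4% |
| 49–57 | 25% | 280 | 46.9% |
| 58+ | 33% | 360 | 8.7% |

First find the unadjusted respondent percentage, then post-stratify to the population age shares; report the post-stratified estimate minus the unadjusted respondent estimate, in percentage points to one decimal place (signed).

Unadjusted (pooled respondent) estimate weights by respondent counts:
  (160/800)×14.4 + (280/800)×46.9 + (360/800)×8.7 = 23.21%
Reweighting by population age shares:
  0.42×14.4 + 0.25×46.9 + 0.33×8.7 = 20.644%
Difference = 20.644 − 23.21 = -2.566 pp.

-2.6 percentage points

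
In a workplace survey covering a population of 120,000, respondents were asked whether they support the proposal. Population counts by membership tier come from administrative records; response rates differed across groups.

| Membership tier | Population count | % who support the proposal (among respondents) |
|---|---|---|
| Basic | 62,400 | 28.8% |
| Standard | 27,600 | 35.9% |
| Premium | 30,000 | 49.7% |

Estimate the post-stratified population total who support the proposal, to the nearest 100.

Each cell contributes its population count × the respondent rate:
  Basic: 62,400 × 28.8% = 17971.2
  Standard: 27,600 × 35.9% = 9908.4
  Premium: 30,000 × 49.7% = 14,910
Estimated total = 42789.6 → 42,800.

42,800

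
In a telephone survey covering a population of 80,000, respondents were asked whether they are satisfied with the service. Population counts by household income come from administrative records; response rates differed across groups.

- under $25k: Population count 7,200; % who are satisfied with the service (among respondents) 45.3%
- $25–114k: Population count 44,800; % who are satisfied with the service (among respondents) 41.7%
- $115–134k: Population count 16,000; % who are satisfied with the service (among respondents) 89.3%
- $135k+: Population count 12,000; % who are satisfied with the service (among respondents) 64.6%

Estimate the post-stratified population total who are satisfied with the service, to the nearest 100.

Estimated count per cell = population count × respondent percentage:
  under $25k: 7,200 × 45.3% = 3261.6
  $25–114k: 44,800 × 41.7% = 18681.6
  $115–134k: 16,000 × 89.3% = 14,288
  $135k+: 12,000 × 64.6% = 7752
Estimated total = 43983.2 → 44,000.

44,000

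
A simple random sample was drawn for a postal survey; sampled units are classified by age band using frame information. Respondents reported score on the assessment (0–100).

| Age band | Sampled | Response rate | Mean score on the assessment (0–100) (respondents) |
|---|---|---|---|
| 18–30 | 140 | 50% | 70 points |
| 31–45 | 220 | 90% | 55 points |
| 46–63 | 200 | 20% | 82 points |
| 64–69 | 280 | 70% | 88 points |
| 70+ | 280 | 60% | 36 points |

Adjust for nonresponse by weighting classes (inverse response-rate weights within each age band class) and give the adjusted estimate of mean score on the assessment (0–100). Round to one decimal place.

Each respondent's weight = sampled/responded in their class; summing within a class gives n_sampled, so:
  18–30: 140 × 70 = 9800
  31–45: 220 × 55 = 12,100
  46–63: 200 × 82 = 16,400
  64–69: 280 × 88 = 24,640
  70+: 280 × 36 = 10,080
Adjusted estimate = 73,020 / 1,120 = 65.1964 → 65.2.

65.2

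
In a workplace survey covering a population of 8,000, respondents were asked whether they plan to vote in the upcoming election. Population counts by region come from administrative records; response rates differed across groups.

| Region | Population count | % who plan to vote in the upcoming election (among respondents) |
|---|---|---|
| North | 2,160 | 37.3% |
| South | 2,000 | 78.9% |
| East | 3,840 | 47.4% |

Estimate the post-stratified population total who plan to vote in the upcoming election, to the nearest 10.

Each cell contributes its population count × the respondent rate:
  North: 2,160 × 37.3% = 805.68
  South: 2,000 × 78.9% = 1578
  East: 3,840 × 47.4% = 1820.16
Estimated total = 4203.84 → 4,200.

4,200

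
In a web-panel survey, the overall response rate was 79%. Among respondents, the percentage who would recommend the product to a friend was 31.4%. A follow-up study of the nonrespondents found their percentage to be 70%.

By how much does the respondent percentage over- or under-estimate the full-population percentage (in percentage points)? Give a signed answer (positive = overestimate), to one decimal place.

-8.1 percentage points

Nonresponse fraction = 1 − 0.79 = 0.21.
Bias = (nonresponse fraction) × (respondent percentage − nonrespondent percentage)
     = 0.21 × (31.4 − 70) = 0.21 × -38.6 = -8.106.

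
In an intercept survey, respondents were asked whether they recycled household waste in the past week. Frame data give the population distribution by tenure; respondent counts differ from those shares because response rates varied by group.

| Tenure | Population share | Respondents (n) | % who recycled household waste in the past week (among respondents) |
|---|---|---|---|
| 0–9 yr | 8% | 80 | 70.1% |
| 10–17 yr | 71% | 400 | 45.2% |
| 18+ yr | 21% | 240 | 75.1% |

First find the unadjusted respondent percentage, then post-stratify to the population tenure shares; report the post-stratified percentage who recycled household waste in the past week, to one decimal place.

53.5%

Without adjustment, the pooled respondent share is:
  (80/720)×70.1 + (400/720)×45.2 + (240/720)×75.1 = 57.9333%
Post-stratified estimate weights by population shares:
  0.08×70.1 + 0.71×45.2 + 0.21×75.1 = 53.471%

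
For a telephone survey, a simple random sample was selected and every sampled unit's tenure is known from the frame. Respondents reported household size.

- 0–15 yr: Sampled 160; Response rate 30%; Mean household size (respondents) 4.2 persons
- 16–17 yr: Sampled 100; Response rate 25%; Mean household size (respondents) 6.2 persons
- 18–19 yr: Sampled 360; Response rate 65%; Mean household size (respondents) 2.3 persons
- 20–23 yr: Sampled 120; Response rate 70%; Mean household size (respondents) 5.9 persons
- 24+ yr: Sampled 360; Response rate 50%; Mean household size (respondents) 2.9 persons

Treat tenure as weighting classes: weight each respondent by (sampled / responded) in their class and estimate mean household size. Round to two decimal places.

Each respondent's weight = sampled/responded in their class; summing within a class gives n_sampled, so:
  0–15 yr: 160 × 4.2 = 672
  16–17 yr: 100 × 6.2 = 620
  18–19 yr: 360 × 2.3 = 828
  20–23 yr: 120 × 5.9 = 708
  24+ yr: 360 × 2.9 = 1044
Adjusted estimate = 3872 / 1,100 = 3.52 → 3.52.

3.52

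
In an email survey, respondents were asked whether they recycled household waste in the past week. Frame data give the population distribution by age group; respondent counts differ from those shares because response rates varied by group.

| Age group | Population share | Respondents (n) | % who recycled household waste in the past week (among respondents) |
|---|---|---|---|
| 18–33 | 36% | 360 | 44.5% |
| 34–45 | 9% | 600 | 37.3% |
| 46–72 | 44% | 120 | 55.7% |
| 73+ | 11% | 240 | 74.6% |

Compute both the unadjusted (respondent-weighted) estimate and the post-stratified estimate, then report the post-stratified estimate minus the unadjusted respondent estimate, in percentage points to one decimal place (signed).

Naive respondent-only estimate (weights = respondent counts):
  (360/1320)×44.5 + (600/1320)×37.3 + (120/1320)×55.7 + (240/1320)×74.6 = 47.7182%
Reweighting by population age group shares:
  0.36×44.5 + 0.09×37.3 + 0.44×55.7 + 0.11×74.6 = 52.091%
Difference = 52.091 − 47.7182 = 4.3728 pp.

+4.4 percentage points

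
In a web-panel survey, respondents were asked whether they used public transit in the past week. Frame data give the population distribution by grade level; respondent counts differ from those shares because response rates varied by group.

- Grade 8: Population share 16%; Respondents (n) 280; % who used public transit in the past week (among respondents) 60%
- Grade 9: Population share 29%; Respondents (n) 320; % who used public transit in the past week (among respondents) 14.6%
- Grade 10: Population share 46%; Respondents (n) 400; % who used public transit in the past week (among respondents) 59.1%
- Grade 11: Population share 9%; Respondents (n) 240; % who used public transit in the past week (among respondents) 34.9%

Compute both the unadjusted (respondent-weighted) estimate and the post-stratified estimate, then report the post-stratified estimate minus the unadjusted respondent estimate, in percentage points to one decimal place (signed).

+1.0 percentage points

Without adjustment, the pooled respondent share is:
  (280/1240)×60 + (320/1240)×14.6 + (400/1240)×59.1 + (240/1240)×34.9 = 43.1355%
Post-stratifying to population shares instead:
  0.16×60 + 0.29×14.6 + 0.46×59.1 + 0.09×34.9 = 44.161%
Difference = 44.161 − 43.1355 = 1.0255 pp.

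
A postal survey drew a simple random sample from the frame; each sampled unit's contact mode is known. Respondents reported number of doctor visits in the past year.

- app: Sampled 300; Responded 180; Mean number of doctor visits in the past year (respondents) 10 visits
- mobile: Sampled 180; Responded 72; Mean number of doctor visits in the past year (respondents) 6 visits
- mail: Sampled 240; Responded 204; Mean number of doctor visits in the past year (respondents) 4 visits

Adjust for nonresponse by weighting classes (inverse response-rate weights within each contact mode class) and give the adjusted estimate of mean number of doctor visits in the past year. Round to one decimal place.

Response rates by class: app 180/300 = 60%, mobile 72/180 = 40%, mail 204/240 = 85%.
With weight = n_sampled/n_responded per class, the weighted class total is n_sampled:
  app: 300 × 10 = 3000
  mobile: 180 × 6 = 1080
  mail: 240 × 4 = 960
Adjusted estimate = 5040 / 720 = 7 → 7.0.

7.0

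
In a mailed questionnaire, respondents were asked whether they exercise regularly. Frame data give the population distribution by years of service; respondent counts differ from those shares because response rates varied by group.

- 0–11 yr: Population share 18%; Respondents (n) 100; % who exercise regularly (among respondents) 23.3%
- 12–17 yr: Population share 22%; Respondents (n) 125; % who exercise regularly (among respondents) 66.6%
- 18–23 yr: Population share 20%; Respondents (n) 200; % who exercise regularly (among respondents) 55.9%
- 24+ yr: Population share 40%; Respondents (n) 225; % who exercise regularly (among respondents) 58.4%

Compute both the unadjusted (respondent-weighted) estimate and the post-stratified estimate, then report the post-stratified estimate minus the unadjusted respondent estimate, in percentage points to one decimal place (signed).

Unadjusted (pooled respondent) estimate weights by respondent counts:
  (100/650)×23.3 + (125/650)×66.6 + (200/650)×55.9 + (225/650)×58.4 = 53.8077%
Reweighting by population years of service shares:
  0.18×23.3 + 0.22×66.6 + 0.2×55.9 + 0.4×58.4 = 53.386%
Difference = 53.386 − 53.8077 = -0.4217 pp.

-0.4 percentage points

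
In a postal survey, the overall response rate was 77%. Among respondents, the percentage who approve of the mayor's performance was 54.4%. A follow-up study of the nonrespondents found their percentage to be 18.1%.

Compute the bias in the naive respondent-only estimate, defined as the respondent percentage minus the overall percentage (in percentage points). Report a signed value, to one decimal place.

Nonresponse fraction = 1 − 0.77 = 0.23.
Bias = (nonresponse fraction) × (respondent percentage − nonrespondent percentage)
     = 0.23 × (54.4 − 18.1) = 0.23 × 36.3 = 8.349.

+8.3 percentage points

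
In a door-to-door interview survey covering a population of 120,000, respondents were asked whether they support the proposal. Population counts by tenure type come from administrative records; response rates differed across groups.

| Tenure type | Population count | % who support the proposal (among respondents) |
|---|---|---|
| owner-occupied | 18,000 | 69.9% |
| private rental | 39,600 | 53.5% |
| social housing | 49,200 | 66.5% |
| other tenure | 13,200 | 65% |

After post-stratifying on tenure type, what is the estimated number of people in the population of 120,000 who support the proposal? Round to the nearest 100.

Estimated count per cell = population count × respondent percentage:
  owner-occupied: 18,000 × 69.9% = 12,582
  private rental: 39,600 × 53.5% = 21,186
  social housing: 49,200 × 66.5% = 32,718
  other tenure: 13,200 × 65% = 8580
Estimated total = 75,066 → 75,100.

75,100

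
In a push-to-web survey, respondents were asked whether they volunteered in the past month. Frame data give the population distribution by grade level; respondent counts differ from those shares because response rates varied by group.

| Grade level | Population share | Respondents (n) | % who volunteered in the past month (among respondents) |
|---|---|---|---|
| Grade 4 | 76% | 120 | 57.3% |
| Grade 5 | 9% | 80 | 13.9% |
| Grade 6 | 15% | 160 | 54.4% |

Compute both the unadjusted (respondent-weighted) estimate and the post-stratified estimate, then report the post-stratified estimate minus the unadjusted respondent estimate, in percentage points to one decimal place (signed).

Without adjustment, the pooled respondent share is:
  (120/360)×57.3 + (80/360)×13.9 + (160/360)×54.4 = 46.3667%
Post-stratifying to population shares instead:
  0.76×57.3 + 0.09×13.9 + 0.15×54.4 = 52.959%
Difference = 52.959 − 46.3667 = 6.5923 pp.

+6.6 percentage points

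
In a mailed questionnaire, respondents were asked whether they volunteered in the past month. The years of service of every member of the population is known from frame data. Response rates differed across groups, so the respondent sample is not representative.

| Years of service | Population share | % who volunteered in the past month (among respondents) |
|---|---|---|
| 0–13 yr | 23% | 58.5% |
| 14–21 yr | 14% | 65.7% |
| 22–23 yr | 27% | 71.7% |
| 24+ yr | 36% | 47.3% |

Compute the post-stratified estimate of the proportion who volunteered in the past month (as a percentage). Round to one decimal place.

59.0%

Weight each group's respondent value by its population share:
  0–13 yr: 0.23 × 58.5 = 13.455
  14–21 yr: 0.14 × 65.7 = 9.198
  22–23 yr: 0.27 × 71.7 = 19.359
  24+ yr: 0.36 × 47.3 = 17.028
Post-stratified estimate = 59.04 → 59.0%.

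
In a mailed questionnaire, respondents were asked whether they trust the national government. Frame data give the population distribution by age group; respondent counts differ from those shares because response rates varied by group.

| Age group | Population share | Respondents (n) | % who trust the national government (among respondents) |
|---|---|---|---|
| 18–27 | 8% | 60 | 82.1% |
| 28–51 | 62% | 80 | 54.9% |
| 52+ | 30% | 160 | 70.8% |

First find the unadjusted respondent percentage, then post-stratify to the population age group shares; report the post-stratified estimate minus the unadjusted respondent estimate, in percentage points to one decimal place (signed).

Naive respondent-only estimate (weights = respondent counts):
  (60/300)×82.1 + (80/300)×54.9 + (160/300)×70.8 = 68.82%
Post-stratifying to population shares instead:
  0.08×82.1 + 0.62×54.9 + 0.3×70.8 = 61.846%
Difference = 61.846 − 68.82 = -6.974 pp.

-7.0 percentage points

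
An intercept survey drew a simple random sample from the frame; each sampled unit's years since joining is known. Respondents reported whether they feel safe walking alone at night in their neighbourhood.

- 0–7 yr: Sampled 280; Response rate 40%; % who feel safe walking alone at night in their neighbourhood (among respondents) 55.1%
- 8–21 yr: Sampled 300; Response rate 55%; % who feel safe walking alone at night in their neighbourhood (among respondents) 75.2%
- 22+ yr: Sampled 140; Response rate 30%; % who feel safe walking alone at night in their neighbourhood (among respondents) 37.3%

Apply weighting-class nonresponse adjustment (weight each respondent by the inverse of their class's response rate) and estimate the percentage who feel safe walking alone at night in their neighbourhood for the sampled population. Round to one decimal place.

Each respondent's weight = sampled/responded in their class; summing within a class gives n_sampled, so:
  0–7 yr: 280 × 55.1 = 15,428
  8–21 yr: 300 × 75.2 = 22,560
  22+ yr: 140 × 37.3 = 5222
Adjusted estimate = 43,210 / 720 = 60.0139 → 60.0%.

60.0%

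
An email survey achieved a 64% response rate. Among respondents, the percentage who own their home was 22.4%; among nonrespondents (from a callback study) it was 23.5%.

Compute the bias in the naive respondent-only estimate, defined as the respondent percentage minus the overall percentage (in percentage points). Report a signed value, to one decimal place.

-0.4 percentage points

Nonresponse fraction = 1 − 0.64 = 0.36.
Bias = (nonresponse fraction) × (respondent percentage − nonrespondent percentage)
     = 0.36 × (22.4 − 23.5) = 0.36 × -1.1 = -0.396.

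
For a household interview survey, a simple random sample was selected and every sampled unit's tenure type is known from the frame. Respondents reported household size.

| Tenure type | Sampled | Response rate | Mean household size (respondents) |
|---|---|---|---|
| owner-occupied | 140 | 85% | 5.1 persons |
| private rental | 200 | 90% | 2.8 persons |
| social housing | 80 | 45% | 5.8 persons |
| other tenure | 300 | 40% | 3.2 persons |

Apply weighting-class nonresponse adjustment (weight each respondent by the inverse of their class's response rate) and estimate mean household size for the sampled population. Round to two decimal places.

3.75

Inverse-response-rate weighting restores each class to its sampled count, so class totals weight by n_sampled:
  owner-occupied: 140 × 5.1 = 714
  private rental: 200 × 2.8 = 560
  social housing: 80 × 5.8 = 464
  other tenure: 300 × 3.2 = 960
Adjusted estimate = 2698 / 720 = 3.74722 → 3.75.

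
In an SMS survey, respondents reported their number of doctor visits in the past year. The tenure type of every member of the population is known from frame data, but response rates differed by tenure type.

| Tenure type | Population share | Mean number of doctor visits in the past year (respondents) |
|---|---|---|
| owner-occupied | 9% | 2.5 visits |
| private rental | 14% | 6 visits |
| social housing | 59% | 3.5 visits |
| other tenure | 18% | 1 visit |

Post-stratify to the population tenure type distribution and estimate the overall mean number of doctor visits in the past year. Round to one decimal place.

3.3

Reweight to the known tenure type distribution:
  owner-occupied: 0.09 × 2.5 = 0.225
  private rental: 0.14 × 6 = 0.84
  social housing: 0.59 × 3.5 = 2.065
  other tenure: 0.18 × 1 = 0.18
Post-stratified estimate = 3.31 → 3.3.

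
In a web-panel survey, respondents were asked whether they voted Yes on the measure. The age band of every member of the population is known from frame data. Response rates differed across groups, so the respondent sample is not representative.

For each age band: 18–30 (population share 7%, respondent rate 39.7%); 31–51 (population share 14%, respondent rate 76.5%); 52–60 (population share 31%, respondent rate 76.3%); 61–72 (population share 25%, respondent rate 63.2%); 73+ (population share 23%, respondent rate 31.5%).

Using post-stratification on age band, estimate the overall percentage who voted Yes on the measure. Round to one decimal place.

Weight each group's respondent value by its population share:
  18–30: 0.07 × 39.7 = 2.779
  31–51: 0.14 × 76.5 = 10.71
  52–60: 0.31 × 76.3 = 23.653
  61–72: 0.25 × 63.2 = 15.8
  73+: 0.23 × 31.5 = 7.245
Post-stratified estimate = 60.187 → 60.2%.

60.2%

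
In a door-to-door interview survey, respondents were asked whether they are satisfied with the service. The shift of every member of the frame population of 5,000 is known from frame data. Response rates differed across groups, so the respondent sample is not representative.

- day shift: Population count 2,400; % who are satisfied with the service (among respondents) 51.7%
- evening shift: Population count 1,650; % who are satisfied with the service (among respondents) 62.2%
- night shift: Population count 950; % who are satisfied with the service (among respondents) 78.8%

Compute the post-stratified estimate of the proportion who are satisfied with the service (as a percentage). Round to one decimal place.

60.3%

Each cell contributes population-share × respondent value:
  day shift: (2,400/5,000) × 51.7 = 24.816
  evening shift: (1,650/5,000) × 62.2 = 20.526
  night shift: (950/5,000) × 78.8 = 14.972
Post-stratified estimate = 60.314 → 60.3%.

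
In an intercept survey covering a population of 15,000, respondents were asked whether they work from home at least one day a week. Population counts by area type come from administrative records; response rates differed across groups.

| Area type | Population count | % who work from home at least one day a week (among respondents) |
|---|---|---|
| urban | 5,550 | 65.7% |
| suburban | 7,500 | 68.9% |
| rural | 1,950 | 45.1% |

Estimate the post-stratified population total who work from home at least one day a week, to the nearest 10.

Estimated count per cell = population count × respondent percentage:
  urban: 5,550 × 65.7% = 3646.35
  suburban: 7,500 × 68.9% = 5167.5
  rural: 1,950 × 45.1% = 879.45
Estimated total = 9693.3 → 9,690.

9,690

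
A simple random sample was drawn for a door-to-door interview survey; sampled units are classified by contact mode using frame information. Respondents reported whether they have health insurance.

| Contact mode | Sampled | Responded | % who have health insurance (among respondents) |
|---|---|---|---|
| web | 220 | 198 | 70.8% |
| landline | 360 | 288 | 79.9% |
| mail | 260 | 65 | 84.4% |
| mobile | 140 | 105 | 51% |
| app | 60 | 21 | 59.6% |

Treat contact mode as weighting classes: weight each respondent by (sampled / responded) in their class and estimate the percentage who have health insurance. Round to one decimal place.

Class response rates: web 198/220 = 90%, landline 288/360 = 80%, mail 65/260 = 25%, mobile 105/140 = 75%, app 21/60 = 35%.
Inverse-response-rate weighting restores each class to its sampled count, so class totals weight by n_sampled:
  web: 220 × 70.8 = 15,576
  landline: 360 × 79.9 = 28764
  mail: 260 × 84.4 = 21,944
  mobile: 140 × 51 = 7140
  app: 60 × 59.6 = 3576
Adjusted estimate = 77,000 / 1,040 = 74.0385 → 74.0%.

74.0%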